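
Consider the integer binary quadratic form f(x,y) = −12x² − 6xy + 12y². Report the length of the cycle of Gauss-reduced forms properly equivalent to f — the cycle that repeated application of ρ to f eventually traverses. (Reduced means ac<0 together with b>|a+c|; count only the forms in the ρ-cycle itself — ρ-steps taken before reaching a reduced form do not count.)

D = 612, ⌊√D⌋ = 24
descent: ρ → (12,6,-12)  [lands on river]
river: ρ → (-12,18,6)
river: ρ → (6,18,-12)
river: ρ → (-12,6,12)
river: ρ → (12,18,-6)
river: ρ → (-6,18,12)
ρ-cycle length = 6 (tail of 1 descent step not counted)

6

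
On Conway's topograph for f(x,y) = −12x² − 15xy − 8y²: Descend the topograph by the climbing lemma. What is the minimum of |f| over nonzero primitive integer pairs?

translate: b→-9 (≡15 mod 24), so (12,15,8)→(12,-9,5)
flip: (12,-9,5)→(5,9,12)
translate: b→-1 (≡9 mod 10), so (5,9,12)→(5,-1,8)
reduced (well bottom): (5,-1,8) with a≤c, −a<b≤a
well minimum |f| = |-5| = 5 (negative-definite)

5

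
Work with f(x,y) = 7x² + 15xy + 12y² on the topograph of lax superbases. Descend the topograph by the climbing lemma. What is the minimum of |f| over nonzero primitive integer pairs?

translate: b→1 (≡15 mod 14), so (7,15,12)→(7,1,4)
flip: (7,1,4)→(4,-1,7)
reduced (well bottom): (4,-1,7) with a≤c, −a<b≤a
well minimum = a = 4

4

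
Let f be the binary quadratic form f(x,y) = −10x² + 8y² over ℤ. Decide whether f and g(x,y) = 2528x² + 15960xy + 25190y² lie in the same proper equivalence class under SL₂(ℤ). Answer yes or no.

D₁ = 320, D₂ = 320
river cycle of f (length 2): (8, 16, -2), (-2, 16, 8)
river cycle of g (length 2): (8, 16, -2), (-2, 16, 8)
cycles coincide ⇒ equivalent

yes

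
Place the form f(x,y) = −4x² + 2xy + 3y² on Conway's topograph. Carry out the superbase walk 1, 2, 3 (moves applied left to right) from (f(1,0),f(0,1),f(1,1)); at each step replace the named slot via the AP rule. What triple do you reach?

start (-4,3,1) = (f(1,0),f(0,1),f(1,1))
replace slot 1: 2·(3+1) − (-4) = 12 → (12,3,1)
replace slot 2: 2·(12+1) − 3 = 23 → (12,23,1)
replace slot 3: 2·(12+23) − 1 = 69 → (12,23,69)

12,23,69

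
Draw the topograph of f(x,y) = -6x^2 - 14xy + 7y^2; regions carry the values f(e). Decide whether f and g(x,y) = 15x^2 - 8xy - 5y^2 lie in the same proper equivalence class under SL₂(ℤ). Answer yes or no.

D₁ = 364, D₂ = 364
river cycle of f (length 8): (7, 14, -6), (-6, 10, 11), (11, 12, -5), (-5, 18, 2), (2, 18, -5), (-5, 12, 11), (11, 10, -6), (-6, 14, 7)
river cycle of g (length 8): (-5, 18, 2), (2, 18, -5), (-5, 12, 11), (11, 10, -6), (-6, 14, 7), (7, 14, -6), (-6, 10, 11), (11, 12, -5)
cycles coincide ⇒ equivalent

yes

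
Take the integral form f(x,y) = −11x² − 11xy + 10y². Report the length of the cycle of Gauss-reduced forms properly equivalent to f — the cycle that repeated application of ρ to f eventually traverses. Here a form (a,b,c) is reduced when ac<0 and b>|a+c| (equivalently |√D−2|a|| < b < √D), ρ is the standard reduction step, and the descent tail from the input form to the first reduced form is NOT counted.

D = 561, ⌊√D⌋ = 23
descent: ρ → (10,11,-11)  [lands on river]
river: ρ → (-11,11,10)
river: ρ → (10,9,-12)
river: ρ → (-12,15,7)
river: ρ → (7,13,-14)
river: ρ → (-14,15,6)
river: ρ → (6,21,-5)
river: ρ → (-5,19,10)
river: ρ → (10,21,-3)
river: ρ → (-3,21,10)
river: ρ → (10,19,-5)
river: ρ → (-5,21,6)
river: ρ → (6,15,-14)
river: ρ → (-14,13,7)
river: ρ → (7,15,-12)
river: ρ → (-12,9,10)
ρ-cycle length = 16 (tail of 1 descent step not counted)

16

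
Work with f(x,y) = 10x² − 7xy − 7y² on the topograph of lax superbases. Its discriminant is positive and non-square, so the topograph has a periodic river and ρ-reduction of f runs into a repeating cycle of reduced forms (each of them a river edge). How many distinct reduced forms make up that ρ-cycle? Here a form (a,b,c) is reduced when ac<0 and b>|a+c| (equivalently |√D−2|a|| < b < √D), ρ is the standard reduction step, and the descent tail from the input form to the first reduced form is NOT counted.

D = 329, ⌊√D⌋ = 18
descent: ρ → (-7,7,10)  [lands on river]
river: ρ → (10,13,-4)
river: ρ → (-4,11,13)
river: ρ → (13,15,-2)
river: ρ → (-2,17,5)
river: ρ → (5,13,-8)
river: ρ → (-8,3,10)
river: ρ → (10,17,-1)
river: ρ → (-1,17,10)
river: ρ → (10,3,-8)
river: ρ → (-8,13,5)
river: ρ → (5,17,-2)
river: ρ → (-2,15,13)
river: ρ → (13,11,-4)
river: ρ → (-4,13,10)
river: ρ → (10,7,-7)
ρ-cycle length = 16 (tail of 1 descent step not counted)

16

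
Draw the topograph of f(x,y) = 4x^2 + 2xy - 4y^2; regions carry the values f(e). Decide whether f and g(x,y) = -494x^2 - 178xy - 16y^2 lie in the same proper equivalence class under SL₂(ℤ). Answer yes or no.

D₁ = 68, D₂ = 68
river cycle of f (length 6): (-4, 6, 2), (2, 6, -4), (-4, 2, 4), (4, 6, -2), (-2, 6, 4), (4, 2, -4)
river cycle of g (length 6): (-2, 6, 4), (4, 2, -4), (-4, 6, 2), (2, 6, -4), (-4, 2, 4), (4, 6, -2)
cycles coincide ⇒ equivalent

yes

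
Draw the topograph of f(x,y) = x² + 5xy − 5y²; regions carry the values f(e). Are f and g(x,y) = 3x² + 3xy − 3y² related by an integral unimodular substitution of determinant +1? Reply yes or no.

D₁ = 45, D₂ = 45
river cycle of f (length 2): (-5, 5, 1), (1, 5, -5)
river cycle of g (length 2): (-3, 3, 3), (3, 3, -3)
cycles differ ⇒ inequivalent

no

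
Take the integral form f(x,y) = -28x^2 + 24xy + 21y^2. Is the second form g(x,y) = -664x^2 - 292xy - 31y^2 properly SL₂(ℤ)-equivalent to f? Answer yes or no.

D₁ = 2928, D₂ = 2928
river cycle of f (length 8): (21, 18, -31), (-31, 44, 8), (8, 52, -7), (-7, 46, 29), (29, 12, -24), (-24, 36, 17), (17, 32, -28), (-28, 24, 21)
river cycle of g (length 8): (-31, 44, 8), (8, 52, -7), (-7, 46, 29), (29, 12, -24), (-24, 36, 17), (17, 32, -28), (-28, 24, 21), (21, 18, -31)
cycles coincide ⇒ equivalent

yes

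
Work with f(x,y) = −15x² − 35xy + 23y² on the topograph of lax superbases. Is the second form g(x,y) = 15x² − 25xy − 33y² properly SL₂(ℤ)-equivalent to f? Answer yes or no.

D₁ = 2605, D₂ = 2605
river cycle of f (length 10): (23, 35, -15), (-15, 25, 33), (33, 41, -7), (-7, 43, 27), (27, 11, -23), (-23, 35, 15), (15, 25, -33), (-33, 41, 7), (7, 43, -27), (-27, 11, 23)
river cycle of g (length 10): (-33, 25, 15), (15, 35, -23), (-23, 11, 27), (27, 43, -7), (-7, 41, 33), (33, 25, -15), (-15, 35, 23), (23, 11, -27), (-27, 43, 7), (7, 41, -33)
cycles differ ⇒ inequivalent

no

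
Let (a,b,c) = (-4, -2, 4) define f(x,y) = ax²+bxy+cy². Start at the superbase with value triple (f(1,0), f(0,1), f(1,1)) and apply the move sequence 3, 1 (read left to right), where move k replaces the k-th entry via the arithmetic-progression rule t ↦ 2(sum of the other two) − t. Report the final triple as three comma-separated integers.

start (-4,4,-2) = (f(1,0),f(0,1),f(1,1))
replace slot 3: 2·((-4)+4) − (-2) = 2 → (-4,4,2)
replace slot 1: 2·(4+2) − (-4) = 16 → (16,4,2)

16,4,2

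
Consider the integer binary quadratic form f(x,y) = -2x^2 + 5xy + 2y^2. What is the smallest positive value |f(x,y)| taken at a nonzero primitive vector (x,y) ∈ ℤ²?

river: ρ → (2,3,-4)
river: ρ → (-4,5,1)
river: ρ → (1,5,-4)
river: ρ → (-4,3,2)
river: ρ → (2,5,-2)
river: ρ → (-2,3,4)
river: ρ → (4,5,-1)
river: ρ → (-1,5,4)
river: ρ → (4,3,-2)
river: ρ → (-2,5,2)
closes: descent 0, river 10
min |a| on river = 1

1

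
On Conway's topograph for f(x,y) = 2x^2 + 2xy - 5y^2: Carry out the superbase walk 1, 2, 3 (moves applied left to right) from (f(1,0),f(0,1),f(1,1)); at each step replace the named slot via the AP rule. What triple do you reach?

start (2,-5,-1) = (f(1,0),f(0,1),f(1,1))
replace slot 1: 2·((-5)+(-1)) − 2 = -14 → (-14,-5,-1)
replace slot 2: 2·((-14)+(-1)) − (-5) = -25 → (-14,-25,-1)
replace slot 3: 2·((-14)+(-25)) − (-1) = -77 → (-14,-25,-77)

-14,-25,-77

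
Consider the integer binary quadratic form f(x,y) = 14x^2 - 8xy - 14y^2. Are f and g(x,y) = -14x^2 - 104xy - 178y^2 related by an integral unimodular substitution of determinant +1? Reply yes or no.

D₁ = 848, D₂ = 848
river cycle of f (length 10): (-14, 8, 14), (14, 20, -8), (-8, 28, 2), (2, 28, -8), (-8, 20, 14), (14, 8, -14), (-14, 20, 8), (8, 28, -2), (-2, 28, 8), (8, 20, -14)
river cycle of g (length 10): (-14, 8, 14), (14, 20, -8), (-8, 28, 2), (2, 28, -8), (-8, 20, 14), (14, 8, -14), (-14, 20, 8), (8, 28, -2), (-2, 28, 8), (8, 20, -14)
cycles coincide ⇒ equivalent

yes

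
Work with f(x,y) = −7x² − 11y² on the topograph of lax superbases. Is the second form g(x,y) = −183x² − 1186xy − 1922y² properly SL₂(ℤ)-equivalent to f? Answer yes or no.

D₁ = -308, D₂ = -308
f is negative-definite; reduce −f:
−f: reduced (well bottom): (7,0,11) with a≤c, −a<b≤a
flip sign back: reduced form of f is (-7,0,-11)
g is negative-definite; reduce −g:
−g: translate: b→88 (≡1186 mod 366), so (183,1186,1922)→(183,88,11)
−g: flip: (183,88,11)→(11,-88,183)
−g: translate: b→0 (≡-88 mod 22), so (11,-88,183)→(11,0,7)
−g: flip: (11,0,7)→(7,0,11)
−g: reduced (well bottom): (7,0,11) with a≤c, −a<b≤a
flip sign back: reduced form of g is (-7,0,-11)
reduced forms (-7, 0, -11) vs (-7, 0, -11) ⇒ equivalent

yes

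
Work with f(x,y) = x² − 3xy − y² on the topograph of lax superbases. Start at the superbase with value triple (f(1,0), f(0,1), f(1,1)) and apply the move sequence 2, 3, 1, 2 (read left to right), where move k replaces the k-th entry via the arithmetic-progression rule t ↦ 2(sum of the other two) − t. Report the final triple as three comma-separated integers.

start (1,-1,-3) = (f(1,0),f(0,1),f(1,1))
replace slot 2: 2·(1+(-3)) − (-1) = -3 → (1,-3,-3)
replace slot 3: 2·(1+(-3)) − (-3) = -1 → (1,-3,-1)
replace slot 1: 2·((-3)+(-1)) − 1 = -9 → (-9,-3,-1)
replace slot 2: 2·((-9)+(-1)) − (-3) = -17 → (-9,-17,-1)

-9,-17,-1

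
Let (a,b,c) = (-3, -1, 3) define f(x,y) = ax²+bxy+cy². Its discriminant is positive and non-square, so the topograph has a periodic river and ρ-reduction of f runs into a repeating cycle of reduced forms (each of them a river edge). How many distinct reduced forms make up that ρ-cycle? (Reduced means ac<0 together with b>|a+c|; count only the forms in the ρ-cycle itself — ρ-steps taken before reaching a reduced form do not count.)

D = 37, ⌊√D⌋ = 6
descent: ρ → (3,1,-3)  [lands on river]
river: ρ → (-3,5,1)
river: ρ → (1,5,-3)
river: ρ → (-3,1,3)
river: ρ → (3,5,-1)
river: ρ → (-1,5,3)
ρ-cycle length = 6 (tail of 1 descent step not counted)

6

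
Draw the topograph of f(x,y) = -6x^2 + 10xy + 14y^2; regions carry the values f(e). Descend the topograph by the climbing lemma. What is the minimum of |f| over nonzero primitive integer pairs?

river: ρ → (14,18,-2)
river: ρ → (-2,18,14)
river: ρ → (14,10,-6)
river: ρ → (-6,14,10)
river: ρ → (10,6,-10)
river: ρ → (-10,14,6)
river: ρ → (6,10,-14)
river: ρ → (-14,18,2)
river: ρ → (2,18,-14)
river: ρ → (-14,10,6)
river: ρ → (6,14,-10)
river: ρ → (-10,6,10)
river: ρ → (10,14,-6)
river: ρ → (-6,10,14)
closes: descent 0, river 14
min |a| on river = 2

2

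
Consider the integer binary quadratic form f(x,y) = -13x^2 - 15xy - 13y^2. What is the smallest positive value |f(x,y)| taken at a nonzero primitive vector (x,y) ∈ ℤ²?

translate: b→-11 (≡15 mod 26), so (13,15,13)→(13,-11,11)
flip: (13,-11,11)→(11,11,13)
reduced (well bottom): (11,11,13) with a≤c, −a<b≤a
well minimum |f| = |-11| = 11 (negative-definite)

11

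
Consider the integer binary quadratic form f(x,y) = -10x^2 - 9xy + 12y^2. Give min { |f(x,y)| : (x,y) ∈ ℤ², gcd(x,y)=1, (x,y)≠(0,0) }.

descent: ρ → (12,9,-10)  [lands on river]
river: ρ → (-10,11,11)
river: ρ → (11,11,-10)
river: ρ → (-10,9,12)
river: ρ → (12,15,-7)
river: ρ → (-7,13,14)
river: ρ → (14,15,-6)
river: ρ → (-6,21,5)
river: ρ → (5,19,-10)
river: ρ → (-10,21,3)
river: ρ → (3,21,-10)
river: ρ → (-10,19,5)
river: ρ → (5,21,-6)
river: ρ → (-6,15,14)
river: ρ → (14,13,-7)
river: ρ → (-7,15,12)
closes: descent 1, river 16
min |a| on river = 3

3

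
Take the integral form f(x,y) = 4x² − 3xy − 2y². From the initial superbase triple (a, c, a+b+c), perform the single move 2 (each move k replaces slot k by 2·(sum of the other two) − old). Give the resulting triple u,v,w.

start (4,-2,-1) = (f(1,0),f(0,1),f(1,1))
replace slot 2: 2·(4+(-1)) − (-2) = 8 → (4,8,-1)

4,8,-1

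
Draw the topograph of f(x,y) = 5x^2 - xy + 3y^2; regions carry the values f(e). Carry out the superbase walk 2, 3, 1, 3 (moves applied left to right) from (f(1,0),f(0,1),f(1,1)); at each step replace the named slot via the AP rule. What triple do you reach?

start (5,3,7) = (f(1,0),f(0,1),f(1,1))
replace slot 2: 2·(5+7) − 3 = 21 → (5,21,7)
replace slot 3: 2·(5+21) − 7 = 45 → (5,21,45)
replace slot 1: 2·(21+45) − 5 = 127 → (127,21,45)
replace slot 3: 2·(127+21) − 45 = 251 → (127,21,251)

127,21,251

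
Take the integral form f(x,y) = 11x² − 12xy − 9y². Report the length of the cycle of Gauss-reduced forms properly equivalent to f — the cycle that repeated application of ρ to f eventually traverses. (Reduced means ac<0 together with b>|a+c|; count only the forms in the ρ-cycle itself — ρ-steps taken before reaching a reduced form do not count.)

D = 540, ⌊√D⌋ = 23
descent: ρ → (-9,12,11)  [lands on river]
river: ρ → (11,10,-10)
river: ρ → (-10,10,11)
river: ρ → (11,12,-9)
river: ρ → (-9,6,14)
river: ρ → (14,22,-1)
river: ρ → (-1,22,14)
river: ρ → (14,6,-9)
ρ-cycle length = 8 (tail of 1 descent step not counted)

8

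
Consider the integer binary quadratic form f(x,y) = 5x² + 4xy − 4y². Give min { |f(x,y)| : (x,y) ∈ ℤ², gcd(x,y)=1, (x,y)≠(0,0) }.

river: ρ → (-4,4,5)
river: ρ → (5,6,-3)
river: ρ → (-3,6,5)
river: ρ → (5,4,-4)
closes: descent 0, river 4
min |a| on river = 3

3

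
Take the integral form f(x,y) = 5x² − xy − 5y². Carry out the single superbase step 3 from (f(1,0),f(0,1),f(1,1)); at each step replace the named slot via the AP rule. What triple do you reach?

start (5,-5,-1) = (f(1,0),f(0,1),f(1,1))
replace slot 3: 2·(5+(-5)) − (-1) = 1 → (5,-5,1)

5,-5,1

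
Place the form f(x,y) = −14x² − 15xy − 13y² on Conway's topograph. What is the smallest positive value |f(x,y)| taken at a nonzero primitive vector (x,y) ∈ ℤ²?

translate: b→-13 (≡15 mod 28), so (14,15,13)→(14,-13,12)
flip: (14,-13,12)→(12,13,14)
translate: b→-11 (≡13 mod 24), so (12,13,14)→(12,-11,13)
reduced (well bottom): (12,-11,13) with a≤c, −a<b≤a
well minimum |f| = |-12| = 12 (negative-definite)

12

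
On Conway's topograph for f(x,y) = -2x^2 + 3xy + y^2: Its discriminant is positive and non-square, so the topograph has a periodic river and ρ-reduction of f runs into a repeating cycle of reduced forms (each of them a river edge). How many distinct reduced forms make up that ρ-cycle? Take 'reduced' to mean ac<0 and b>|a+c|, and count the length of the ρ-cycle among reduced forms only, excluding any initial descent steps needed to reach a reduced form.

D = 17, ⌊√D⌋ = 4
river: ρ → (1,3,-2)
river: ρ → (-2,1,2)
river: ρ → (2,3,-1)
river: ρ → (-1,3,2)
river: ρ → (2,1,-2)
river: ρ → (-2,3,1)
ρ-cycle length = 6 (tail of 0 descent steps not counted)

6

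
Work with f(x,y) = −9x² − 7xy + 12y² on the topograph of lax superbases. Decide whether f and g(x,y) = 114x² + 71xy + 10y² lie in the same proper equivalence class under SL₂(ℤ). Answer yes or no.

D₁ = 481, D₂ = 481
river cycle of f (length 30): (12, 7, -9), (-9, 11, 10), (10, 9, -10), (-10, 11, 9), (9, 7, -12), (-12, 17, 4), (4, 15, -16), (-16, 17, 3), (3, 19, -10), (-10, 21, 1), … (20 more)
river cycle of g (length 30): (10, 9, -10), (-10, 11, 9), (9, 7, -12), (-12, 17, 4), (4, 15, -16), (-16, 17, 3), (3, 19, -10), (-10, 21, 1), (1, 21, -10), (-10, 19, 3), … (20 more)
cycles coincide ⇒ equivalent

yes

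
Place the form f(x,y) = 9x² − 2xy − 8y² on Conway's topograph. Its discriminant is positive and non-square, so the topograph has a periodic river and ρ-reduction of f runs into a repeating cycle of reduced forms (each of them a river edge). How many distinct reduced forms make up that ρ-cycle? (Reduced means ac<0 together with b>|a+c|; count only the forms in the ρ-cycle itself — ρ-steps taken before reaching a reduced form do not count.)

D = 292, ⌊√D⌋ = 17
descent: ρ → (-8,2,9)  [lands on river]
river: ρ → (9,16,-1)
river: ρ → (-1,16,9)
river: ρ → (9,2,-8)
river: ρ → (-8,14,3)
river: ρ → (3,16,-3)
river: ρ → (-3,14,8)
river: ρ → (8,2,-9)
river: ρ → (-9,16,1)
river: ρ → (1,16,-9)
river: ρ → (-9,2,8)
river: ρ → (8,14,-3)
river: ρ → (-3,16,3)
river: ρ → (3,14,-8)
ρ-cycle length = 14 (tail of 1 descent step not counted)

14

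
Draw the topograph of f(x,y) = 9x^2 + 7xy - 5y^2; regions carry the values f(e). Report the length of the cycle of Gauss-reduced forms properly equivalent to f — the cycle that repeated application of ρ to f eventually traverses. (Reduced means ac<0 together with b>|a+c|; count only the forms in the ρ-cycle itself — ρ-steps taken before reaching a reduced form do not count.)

D = 229, ⌊√D⌋ = 15
river: ρ → (-5,13,3)
river: ρ → (3,11,-9)
river: ρ → (-9,7,5)
river: ρ → (5,13,-3)
river: ρ → (-3,11,9)
river: ρ → (9,7,-5)
ρ-cycle length = 6 (tail of 0 descent steps not counted)

6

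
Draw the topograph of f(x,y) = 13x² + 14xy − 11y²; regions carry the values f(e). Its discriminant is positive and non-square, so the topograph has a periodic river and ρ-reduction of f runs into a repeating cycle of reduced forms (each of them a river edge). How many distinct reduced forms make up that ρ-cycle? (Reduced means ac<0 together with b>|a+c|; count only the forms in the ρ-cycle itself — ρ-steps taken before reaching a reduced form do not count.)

D = 768, ⌊√D⌋ = 27
river: ρ → (-11,8,16)
river: ρ → (16,24,-3)
river: ρ → (-3,24,16)
river: ρ → (16,8,-11)
river: ρ → (-11,14,13)
river: ρ → (13,12,-12)
river: ρ → (-12,12,13)
river: ρ → (13,14,-11)
ρ-cycle length = 8 (tail of 0 descent steps not counted)

8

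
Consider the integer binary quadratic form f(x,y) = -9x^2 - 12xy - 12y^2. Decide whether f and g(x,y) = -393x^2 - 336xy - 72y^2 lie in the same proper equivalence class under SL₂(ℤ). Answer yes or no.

D₁ = -288, D₂ = -288
f is negative-definite; reduce −f:
−f: translate: b→-6 (≡12 mod 18), so (9,12,12)→(9,-6,9)
−f: flip: (9,-6,9)→(9,6,9)
−f: reduced (well bottom): (9,6,9) with a≤c, −a<b≤a
flip sign back: reduced form of f is (-9,-6,-9)
g is negative-definite; reduce −g:
−g: flip: (393,336,72)→(72,-336,393)
−g: translate: b→-48 (≡-336 mod 144), so (72,-336,393)→(72,-48,9)
−g: flip: (72,-48,9)→(9,48,72)
−g: translate: b→-6 (≡48 mod 18), so (9,48,72)→(9,-6,9)
−g: flip: (9,-6,9)→(9,6,9)
−g: reduced (well bottom): (9,6,9) with a≤c, −a<b≤a
flip sign back: reduced form of g is (-9,-6,-9)
reduced forms (-9, -6, -9) vs (-9, -6, -9) ⇒ equivalent

yes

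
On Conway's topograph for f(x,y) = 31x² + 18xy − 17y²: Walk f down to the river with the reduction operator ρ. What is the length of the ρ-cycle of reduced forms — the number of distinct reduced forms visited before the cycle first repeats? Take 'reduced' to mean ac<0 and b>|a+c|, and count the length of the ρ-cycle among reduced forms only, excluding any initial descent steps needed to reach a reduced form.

D = 2432, ⌊√D⌋ = 49
river: ρ → (-17,16,32)
river: ρ → (32,48,-1)
river: ρ → (-1,48,32)
river: ρ → (32,16,-17)
river: ρ → (-17,18,31)
river: ρ → (31,44,-4)
river: ρ → (-4,44,31)
river: ρ → (31,18,-17)
ρ-cycle length = 8 (tail of 0 descent steps not counted)

8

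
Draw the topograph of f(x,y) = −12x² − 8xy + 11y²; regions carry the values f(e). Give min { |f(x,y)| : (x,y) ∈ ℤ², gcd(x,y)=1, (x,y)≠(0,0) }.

descent: ρ → (11,8,-12)  [lands on river]
river: ρ → (-12,16,7)
river: ρ → (7,12,-16)
river: ρ → (-16,20,3)
river: ρ → (3,22,-9)
river: ρ → (-9,14,11)
closes: descent 1, river 6
min |a| on river = 3

3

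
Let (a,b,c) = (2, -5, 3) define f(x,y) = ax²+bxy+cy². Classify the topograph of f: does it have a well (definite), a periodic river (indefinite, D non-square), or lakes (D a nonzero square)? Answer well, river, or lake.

D = b²−4ac = (-5)² − 4·2·3 = 1
D = 1² is a perfect square ⇒ form factors over ℤ ⇒ lakes

lake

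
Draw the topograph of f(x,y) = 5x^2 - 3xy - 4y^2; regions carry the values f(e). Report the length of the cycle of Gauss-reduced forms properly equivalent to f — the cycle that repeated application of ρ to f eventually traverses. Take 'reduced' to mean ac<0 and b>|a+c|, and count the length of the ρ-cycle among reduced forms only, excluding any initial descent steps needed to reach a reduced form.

D = 89, ⌊√D⌋ = 9
descent: ρ → (-4,3,5)  [lands on river]
river: ρ → (5,7,-2)
river: ρ → (-2,9,1)
river: ρ → (1,9,-2)
river: ρ → (-2,7,5)
river: ρ → (5,3,-4)
river: ρ → (-4,5,4)
river: ρ → (4,3,-5)
river: ρ → (-5,7,2)
river: ρ → (2,9,-1)
river: ρ → (-1,9,2)
river: ρ → (2,7,-5)
river: ρ → (-5,3,4)
river: ρ → (4,5,-4)
ρ-cycle length = 14 (tail of 1 descent step not counted)

14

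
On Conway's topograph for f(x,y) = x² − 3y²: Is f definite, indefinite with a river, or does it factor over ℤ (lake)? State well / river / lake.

D = b²−4ac = 0² − 4·1·(-3) = 12
D > 0 non-square ⇒ indefinite ⇒ periodic river

river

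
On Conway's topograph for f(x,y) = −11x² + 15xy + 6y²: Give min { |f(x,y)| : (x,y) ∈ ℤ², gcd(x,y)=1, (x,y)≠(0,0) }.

river: ρ → (6,21,-2)
river: ρ → (-2,19,16)
river: ρ → (16,13,-5)
river: ρ → (-5,17,10)
river: ρ → (10,3,-12)
river: ρ → (-12,21,1)
river: ρ → (1,21,-12)
river: ρ → (-12,3,10)
river: ρ → (10,17,-5)
river: ρ → (-5,13,16)
river: ρ → (16,19,-2)
river: ρ → (-2,21,6)
river: ρ → (6,15,-11)
river: ρ → (-11,7,10)
river: ρ → (10,13,-8)
river: ρ → (-8,19,4)
river: ρ → (4,21,-3)
river: ρ → (-3,21,4)
river: ρ → (4,19,-8)
river: ρ → (-8,13,10)
river: ρ → (10,7,-11)
river: ρ → (-11,15,6)
closes: descent 0, river 22
min |a| on river = 1

1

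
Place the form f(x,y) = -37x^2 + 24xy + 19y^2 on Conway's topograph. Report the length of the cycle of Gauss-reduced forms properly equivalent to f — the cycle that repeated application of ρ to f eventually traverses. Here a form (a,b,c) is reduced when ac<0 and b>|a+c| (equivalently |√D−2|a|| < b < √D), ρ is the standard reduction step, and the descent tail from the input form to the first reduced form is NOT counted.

D = 3388, ⌊√D⌋ = 58
river: ρ → (19,52,-9)
river: ρ → (-9,56,7)
river: ρ → (7,56,-9)
river: ρ → (-9,52,19)
river: ρ → (19,24,-37)
river: ρ → (-37,50,6)
river: ρ → (6,58,-1)
river: ρ → (-1,58,6)
river: ρ → (6,50,-37)
river: ρ → (-37,24,19)
ρ-cycle length = 10 (tail of 0 descent steps not counted)

10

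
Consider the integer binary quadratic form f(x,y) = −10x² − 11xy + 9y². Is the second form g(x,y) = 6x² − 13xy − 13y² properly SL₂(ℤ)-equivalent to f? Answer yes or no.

D₁ = 481, D₂ = 481
river cycle of f (length 30): (9, 11, -10), (-10, 9, 10), (10, 11, -9), (-9, 7, 12), (12, 17, -4), (-4, 15, 16), (16, 17, -3), (-3, 19, 10), (10, 21, -1), (-1, 21, 10), … (20 more)
river cycle of g (length 26): (-13, 13, 6), (6, 11, -15), (-15, 19, 2), (2, 21, -5), (-5, 19, 6), (6, 17, -8), (-8, 15, 8), (8, 17, -6), (-6, 19, 5), (5, 21, -2), … (16 more)
cycles differ ⇒ inequivalent

no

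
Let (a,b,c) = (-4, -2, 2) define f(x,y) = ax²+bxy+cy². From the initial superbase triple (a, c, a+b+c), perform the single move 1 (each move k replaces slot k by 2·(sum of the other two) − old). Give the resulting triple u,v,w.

start (-4,2,-4) = (f(1,0),f(0,1),f(1,1))
replace slot 1: 2·(2+(-4)) − (-4) = 0 → (0,2,-4)

0,2,-4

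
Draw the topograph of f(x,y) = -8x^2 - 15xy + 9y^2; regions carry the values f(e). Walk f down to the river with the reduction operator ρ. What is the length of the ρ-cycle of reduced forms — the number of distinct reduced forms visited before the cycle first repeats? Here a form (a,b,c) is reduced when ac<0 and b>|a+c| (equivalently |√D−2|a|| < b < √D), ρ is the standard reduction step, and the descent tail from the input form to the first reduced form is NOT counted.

D = 513, ⌊√D⌋ = 22
descent: ρ → (9,15,-8)  [lands on river]
river: ρ → (-8,17,7)
river: ρ → (7,11,-14)
river: ρ → (-14,17,4)
river: ρ → (4,15,-18)
river: ρ → (-18,21,1)
river: ρ → (1,21,-18)
river: ρ → (-18,15,4)
river: ρ → (4,17,-14)
river: ρ → (-14,11,7)
river: ρ → (7,17,-8)
river: ρ → (-8,15,9)
river: ρ → (9,21,-2)
river: ρ → (-2,19,19)
river: ρ → (19,19,-2)
river: ρ → (-2,21,9)
ρ-cycle length = 16 (tail of 1 descent step not counted)

16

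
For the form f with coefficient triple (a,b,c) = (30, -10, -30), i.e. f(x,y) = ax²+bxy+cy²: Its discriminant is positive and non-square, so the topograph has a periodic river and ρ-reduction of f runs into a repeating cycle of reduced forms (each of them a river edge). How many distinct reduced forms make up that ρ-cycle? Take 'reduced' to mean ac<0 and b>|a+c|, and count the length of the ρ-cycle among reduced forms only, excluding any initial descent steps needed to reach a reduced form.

D = 3700, ⌊√D⌋ = 60
descent: ρ → (-30,10,30)  [lands on river]
river: ρ → (30,50,-10)
river: ρ → (-10,50,30)
river: ρ → (30,10,-30)
river: ρ → (-30,50,10)
river: ρ → (10,50,-30)
ρ-cycle length = 6 (tail of 1 descent step not counted)

6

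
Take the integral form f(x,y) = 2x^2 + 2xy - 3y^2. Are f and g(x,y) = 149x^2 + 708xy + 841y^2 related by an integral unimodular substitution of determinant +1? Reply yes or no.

D₁ = 28, D₂ = 28
river cycle of f (length 4): (-3, 4, 1), (1, 4, -3), (-3, 2, 2), (2, 2, -3)
river cycle of g (length 4): (2, 2, -3), (-3, 4, 1), (1, 4, -3), (-3, 2, 2)
cycles coincide ⇒ equivalent

yes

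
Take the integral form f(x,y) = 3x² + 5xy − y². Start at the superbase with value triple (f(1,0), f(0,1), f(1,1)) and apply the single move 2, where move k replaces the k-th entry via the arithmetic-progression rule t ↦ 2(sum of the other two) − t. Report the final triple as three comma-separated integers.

start (3,-1,7) = (f(1,0),f(0,1),f(1,1))
replace slot 2: 2·(3+7) − (-1) = 21 → (3,21,7)

3,21,7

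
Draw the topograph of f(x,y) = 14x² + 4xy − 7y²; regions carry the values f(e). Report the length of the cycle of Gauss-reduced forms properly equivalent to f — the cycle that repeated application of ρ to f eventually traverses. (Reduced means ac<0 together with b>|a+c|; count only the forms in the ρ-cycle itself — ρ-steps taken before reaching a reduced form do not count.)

D = 408, ⌊√D⌋ = 20
descent: ρ → (-7,10,11)  [lands on river]
river: ρ → (11,12,-6)
river: ρ → (-6,12,11)
river: ρ → (11,10,-7)
river: ρ → (-7,18,3)
river: ρ → (3,18,-7)
ρ-cycle length = 6 (tail of 1 descent step not counted)

6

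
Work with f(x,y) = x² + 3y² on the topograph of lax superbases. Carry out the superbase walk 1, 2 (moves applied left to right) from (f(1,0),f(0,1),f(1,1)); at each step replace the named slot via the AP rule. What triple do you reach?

start (1,3,4) = (f(1,0),f(0,1),f(1,1))
replace slot 1: 2·(3+4) − 1 = 13 → (13,3,4)
replace slot 2: 2·(13+4) − 3 = 31 → (13,31,4)

13,31,4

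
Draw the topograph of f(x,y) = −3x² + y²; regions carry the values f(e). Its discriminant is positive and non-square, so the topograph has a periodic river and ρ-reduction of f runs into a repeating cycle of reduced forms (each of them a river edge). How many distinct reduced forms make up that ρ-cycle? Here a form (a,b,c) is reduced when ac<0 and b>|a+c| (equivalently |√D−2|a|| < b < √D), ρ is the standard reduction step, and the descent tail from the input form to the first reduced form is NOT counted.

D = 12, ⌊√D⌋ = 3
descent: ρ → (1,2,-2)  [lands on river]
river: ρ → (-2,2,1)
ρ-cycle length = 2 (tail of 1 descent step not counted)

2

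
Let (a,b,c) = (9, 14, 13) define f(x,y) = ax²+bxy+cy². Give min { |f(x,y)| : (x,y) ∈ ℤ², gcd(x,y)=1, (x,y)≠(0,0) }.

translate: b→-4 (≡14 mod 18), so (9,14,13)→(9,-4,8)
flip: (9,-4,8)→(8,4,9)
reduced (well bottom): (8,4,9) with a≤c, −a<b≤a
well minimum = a = 8

8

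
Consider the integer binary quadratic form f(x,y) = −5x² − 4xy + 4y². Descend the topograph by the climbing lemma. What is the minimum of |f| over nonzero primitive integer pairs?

descent: ρ → (4,4,-5)  [lands on river]
river: ρ → (-5,6,3)
river: ρ → (3,6,-5)
river: ρ → (-5,4,4)
closes: descent 1, river 4
min |a| on river = 3

3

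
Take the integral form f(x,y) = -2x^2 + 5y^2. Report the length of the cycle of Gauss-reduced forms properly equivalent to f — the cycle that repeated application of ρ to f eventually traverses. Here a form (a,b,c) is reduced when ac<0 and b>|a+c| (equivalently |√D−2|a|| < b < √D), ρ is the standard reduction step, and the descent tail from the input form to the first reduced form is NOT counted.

D = 40, ⌊√D⌋ = 6
descent: ρ → (5,0,-2)
descent: ρ → (-2,4,3)  [lands on river]
river: ρ → (3,2,-3)
river: ρ → (-3,4,2)
river: ρ → (2,4,-3)
river: ρ → (-3,2,3)
river: ρ → (3,4,-2)
ρ-cycle length = 6 (tail of 2 descent steps not counted)

6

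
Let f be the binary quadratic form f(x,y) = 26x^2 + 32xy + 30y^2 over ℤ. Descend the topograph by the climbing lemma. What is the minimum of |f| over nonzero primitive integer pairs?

translate: b→-20 (≡32 mod 52), so (26,32,30)→(26,-20,24)
flip: (26,-20,24)→(24,20,26)
reduced (well bottom): (24,20,26) with a≤c, −a<b≤a
well minimum = a = 24

24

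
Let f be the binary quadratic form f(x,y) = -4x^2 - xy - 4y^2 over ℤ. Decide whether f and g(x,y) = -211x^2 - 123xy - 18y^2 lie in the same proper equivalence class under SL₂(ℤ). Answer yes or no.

D₁ = -63, D₂ = -63
f is negative-definite; reduce −f:
−f: reduced (well bottom): (4,1,4) with a≤c, −a<b≤a
flip sign back: reduced form of f is (-4,-1,-4)
g is negative-definite; reduce −g:
−g: flip: (211,123,18)→(18,-123,211)
−g: translate: b→-15 (≡-123 mod 36), so (18,-123,211)→(18,-15,4)
−g: flip: (18,-15,4)→(4,15,18)
−g: translate: b→-1 (≡15 mod 8), so (4,15,18)→(4,-1,4)
−g: flip: (4,-1,4)→(4,1,4)
−g: reduced (well bottom): (4,1,4) with a≤c, −a<b≤a
flip sign back: reduced form of g is (-4,-1,-4)
reduced forms (-4, -1, -4) vs (-4, -1, -4) ⇒ equivalent

yes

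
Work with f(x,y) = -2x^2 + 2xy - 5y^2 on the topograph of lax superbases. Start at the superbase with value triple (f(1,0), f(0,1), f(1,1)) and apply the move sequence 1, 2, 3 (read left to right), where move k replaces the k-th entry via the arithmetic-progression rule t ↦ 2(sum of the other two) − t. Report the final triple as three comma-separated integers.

start (-2,-5,-5) = (f(1,0),f(0,1),f(1,1))
replace slot 1: 2·((-5)+(-5)) − (-2) = -18 → (-18,-5,-5)
replace slot 2: 2·((-18)+(-5)) − (-5) = -41 → (-18,-41,-5)
replace slot 3: 2·((-18)+(-41)) − (-5) = -113 → (-18,-41,-113)

-18,-41,-113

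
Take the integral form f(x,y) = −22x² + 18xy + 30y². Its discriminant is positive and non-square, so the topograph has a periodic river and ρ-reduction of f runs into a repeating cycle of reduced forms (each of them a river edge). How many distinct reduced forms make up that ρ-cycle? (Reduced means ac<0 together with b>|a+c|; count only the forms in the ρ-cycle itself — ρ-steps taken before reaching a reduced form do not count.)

D = 2964, ⌊√D⌋ = 54
river: ρ → (30,42,-10)
river: ρ → (-10,38,38)
river: ρ → (38,38,-10)
river: ρ → (-10,42,30)
river: ρ → (30,18,-22)
river: ρ → (-22,26,26)
river: ρ → (26,26,-22)
river: ρ → (-22,18,30)
ρ-cycle length = 8 (tail of 0 descent steps not counted)

8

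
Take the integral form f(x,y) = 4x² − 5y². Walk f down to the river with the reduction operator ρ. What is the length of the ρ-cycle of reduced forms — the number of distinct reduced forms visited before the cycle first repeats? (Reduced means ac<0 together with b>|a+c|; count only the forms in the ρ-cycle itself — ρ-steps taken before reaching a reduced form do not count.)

D = 80, ⌊√D⌋ = 8
descent: ρ → (-5,0,4)
descent: ρ → (4,8,-1)  [lands on river]
river: ρ → (-1,8,4)
ρ-cycle length = 2 (tail of 2 descent steps not counted)

2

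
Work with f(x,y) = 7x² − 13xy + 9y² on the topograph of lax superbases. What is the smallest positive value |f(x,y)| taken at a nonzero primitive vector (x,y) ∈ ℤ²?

translate: b→1 (≡-13 mod 14), so (7,-13,9)→(7,1,3)
flip: (7,1,3)→(3,-1,7)
reduced (well bottom): (3,-1,7) with a≤c, −a<b≤a
well minimum = a = 3

3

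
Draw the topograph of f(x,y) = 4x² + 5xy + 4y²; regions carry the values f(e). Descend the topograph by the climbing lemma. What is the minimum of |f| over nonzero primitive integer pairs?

translate: b→-3 (≡5 mod 8), so (4,5,4)→(4,-3,3)
flip: (4,-3,3)→(3,3,4)
reduced (well bottom): (3,3,4) with a≤c, −a<b≤a
well minimum = a = 3

3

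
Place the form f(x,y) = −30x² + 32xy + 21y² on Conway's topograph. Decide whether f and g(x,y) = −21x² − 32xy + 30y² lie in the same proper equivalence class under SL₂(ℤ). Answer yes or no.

D₁ = 3544, D₂ = 3544
river cycle of f (length 54): (21, 52, -10), (-10, 48, 31), (31, 14, -27), (-27, 40, 18), (18, 32, -35), (-35, 38, 15), (15, 52, -14), (-14, 32, 45), (45, 58, -1), (-1, 58, 45), … (44 more)
river cycle of g (length 54): (30, 32, -21), (-21, 52, 10), (10, 48, -31), (-31, 14, 27), (27, 40, -18), (-18, 32, 35), (35, 38, -15), (-15, 52, 14), (14, 32, -45), (-45, 58, 1), … (44 more)
cycles differ ⇒ inequivalent

no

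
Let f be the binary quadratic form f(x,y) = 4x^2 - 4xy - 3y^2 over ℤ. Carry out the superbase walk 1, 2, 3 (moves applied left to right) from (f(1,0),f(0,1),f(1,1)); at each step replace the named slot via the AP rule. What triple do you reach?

start (4,-3,-3) = (f(1,0),f(0,1),f(1,1))
replace slot 1: 2·((-3)+(-3)) − 4 = -16 → (-16,-3,-3)
replace slot 2: 2·((-16)+(-3)) − (-3) = -35 → (-16,-35,-3)
replace slot 3: 2·((-16)+(-35)) − (-3) = -99 → (-16,-35,-99)

-16,-35,-99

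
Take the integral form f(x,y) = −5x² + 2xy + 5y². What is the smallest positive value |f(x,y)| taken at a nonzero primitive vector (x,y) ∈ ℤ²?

river: ρ → (5,8,-2)
river: ρ → (-2,8,5)
river: ρ → (5,2,-5)
river: ρ → (-5,8,2)
river: ρ → (2,8,-5)
river: ρ → (-5,2,5)
closes: descent 0, river 6
min |a| on river = 2

2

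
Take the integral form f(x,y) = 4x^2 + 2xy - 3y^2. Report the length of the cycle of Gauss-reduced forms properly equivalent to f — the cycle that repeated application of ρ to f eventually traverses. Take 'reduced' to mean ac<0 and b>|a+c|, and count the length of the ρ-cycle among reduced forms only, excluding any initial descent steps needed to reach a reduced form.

D = 52, ⌊√D⌋ = 7
river: ρ → (-3,4,3)
river: ρ → (3,2,-4)
river: ρ → (-4,6,1)
river: ρ → (1,6,-4)
river: ρ → (-4,2,3)
river: ρ → (3,4,-3)
river: ρ → (-3,2,4)
river: ρ → (4,6,-1)
river: ρ → (-1,6,4)
river: ρ → (4,2,-3)
ρ-cycle length = 10 (tail of 0 descent steps not counted)

10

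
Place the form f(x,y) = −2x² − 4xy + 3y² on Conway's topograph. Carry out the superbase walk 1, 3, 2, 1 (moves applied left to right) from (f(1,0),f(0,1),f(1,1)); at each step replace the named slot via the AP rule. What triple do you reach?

start (-2,3,-3) = (f(1,0),f(0,1),f(1,1))
replace slot 1: 2·(3+(-3)) − (-2) = 2 → (2,3,-3)
replace slot 3: 2·(2+3) − (-3) = 13 → (2,3,13)
replace slot 2: 2·(2+13) − 3 = 27 → (2,27,13)
replace slot 1: 2·(27+13) − 2 = 78 → (78,27,13)

78,27,13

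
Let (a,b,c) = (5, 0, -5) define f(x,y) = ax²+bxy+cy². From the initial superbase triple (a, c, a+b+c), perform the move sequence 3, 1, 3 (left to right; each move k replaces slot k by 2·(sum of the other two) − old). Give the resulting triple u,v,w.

start (5,-5,0) = (f(1,0),f(0,1),f(1,1))
replace slot 3: 2·(5+(-5)) − 0 = 0 → (5,-5,0)
replace slot 1: 2·((-5)+0) − 5 = -15 → (-15,-5,0)
replace slot 3: 2·((-15)+(-5)) − 0 = -40 → (-15,-5,-40)

-15,-5,-40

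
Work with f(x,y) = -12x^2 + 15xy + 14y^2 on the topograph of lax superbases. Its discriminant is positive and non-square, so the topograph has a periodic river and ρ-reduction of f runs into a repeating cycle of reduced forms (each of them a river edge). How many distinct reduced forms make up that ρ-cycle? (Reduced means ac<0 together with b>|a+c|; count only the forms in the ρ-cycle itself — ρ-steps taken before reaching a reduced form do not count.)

D = 897, ⌊√D⌋ = 29
river: ρ → (14,13,-13)
river: ρ → (-13,13,14)
river: ρ → (14,15,-12)
river: ρ → (-12,9,17)
river: ρ → (17,25,-4)
river: ρ → (-4,23,23)
river: ρ → (23,23,-4)
river: ρ → (-4,25,17)
river: ρ → (17,9,-12)
river: ρ → (-12,15,14)
ρ-cycle length = 10 (tail of 0 descent steps not counted)

10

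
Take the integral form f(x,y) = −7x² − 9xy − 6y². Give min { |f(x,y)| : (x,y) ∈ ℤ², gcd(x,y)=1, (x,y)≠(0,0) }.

translate: b→-5 (≡9 mod 14), so (7,9,6)→(7,-5,4)
flip: (7,-5,4)→(4,5,7)
translate: b→-3 (≡5 mod 8), so (4,5,7)→(4,-3,6)
reduced (well bottom): (4,-3,6) with a≤c, −a<b≤a
well minimum |f| = |-4| = 4 (negative-definite)

4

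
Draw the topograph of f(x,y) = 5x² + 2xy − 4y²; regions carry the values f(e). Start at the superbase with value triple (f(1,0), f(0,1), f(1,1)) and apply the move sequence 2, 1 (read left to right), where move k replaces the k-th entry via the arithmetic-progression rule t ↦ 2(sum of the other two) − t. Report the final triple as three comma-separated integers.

start (5,-4,3) = (f(1,0),f(0,1),f(1,1))
replace slot 2: 2·(5+3) − (-4) = 20 → (5,20,3)
replace slot 1: 2·(20+3) − 5 = 41 → (41,20,3)

41,20,3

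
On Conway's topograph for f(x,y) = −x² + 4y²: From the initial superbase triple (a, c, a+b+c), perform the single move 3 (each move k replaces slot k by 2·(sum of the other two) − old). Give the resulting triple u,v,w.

start (-1,4,3) = (f(1,0),f(0,1),f(1,1))
replace slot 3: 2·((-1)+4) − 3 = 3 → (-1,4,3)

-1,4,3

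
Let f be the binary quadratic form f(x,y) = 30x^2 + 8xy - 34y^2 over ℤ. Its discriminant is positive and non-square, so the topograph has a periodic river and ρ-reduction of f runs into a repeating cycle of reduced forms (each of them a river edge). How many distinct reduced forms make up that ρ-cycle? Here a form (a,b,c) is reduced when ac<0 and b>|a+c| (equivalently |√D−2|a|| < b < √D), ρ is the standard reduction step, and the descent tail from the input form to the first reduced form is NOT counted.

D = 4144, ⌊√D⌋ = 64
river: ρ → (-34,60,4)
river: ρ → (4,60,-34)
river: ρ → (-34,8,30)
river: ρ → (30,52,-12)
river: ρ → (-12,44,46)
river: ρ → (46,48,-10)
river: ρ → (-10,52,36)
river: ρ → (36,20,-26)
river: ρ → (-26,32,30)
river: ρ → (30,28,-28)
river: ρ → (-28,28,30)
river: ρ → (30,32,-26)
river: ρ → (-26,20,36)
river: ρ → (36,52,-10)
river: ρ → (-10,48,46)
river: ρ → (46,44,-12)
river: ρ → (-12,52,30)
river: ρ → (30,8,-34)
ρ-cycle length = 18 (tail of 0 descent steps not counted)

18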